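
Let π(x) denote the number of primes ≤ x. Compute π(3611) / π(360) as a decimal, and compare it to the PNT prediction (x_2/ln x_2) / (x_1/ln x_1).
π(3611)/π(360) = 504/72 ≈ 7.0000;  PNT prediction ≈ 7.2074.

π(360) = 72 and π(3611) = 504, so π(3611)/π(360) ≈ 7.0000. The PNT-predicted ratio is (3611/ln(3611)) / (360/ln(360)) ≈ 7.2074. The two agree to within a few percent, as expected.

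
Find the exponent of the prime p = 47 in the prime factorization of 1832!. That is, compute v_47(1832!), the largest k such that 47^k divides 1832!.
v_47(1832!) = 38

Legendre's formula: v_p(n!) = Σ_{k ≥ 1} ⌊n / p^k⌋. For p = 47, n = 1832, the terms are:
  ⌊1832/47^1⌋ = ⌊1832/47⌋ = 38
(the next term ⌊1832/47^2⌋ = 0, terminating the sum). Summing: v_47(1832!) = 38 = 38.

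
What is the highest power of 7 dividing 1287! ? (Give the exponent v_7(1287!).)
v_7(1287!) = 212

Legendre's formula: v_p(n!) = Σ_{k ≥ 1} ⌊n / p^k⌋. For p = 7, n = 1287, the terms are:
  ⌊1287/7^1⌋ = ⌊1287/7⌋ = 183
  ⌊1287/7^2⌋ = ⌊1287/49⌋ = 26
  ⌊1287/7^3⌋ = ⌊1287/343⌋ = 3
(the next term ⌊1287/7^4⌋ = 0, terminating the sum). Summing: v_7(1287!) = 183 + 26 + 3 = 212.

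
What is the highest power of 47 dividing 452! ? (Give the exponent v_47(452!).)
v_47(452!) = 9

Legendre's formula: v_p(n!) = Σ_{k ≥ 1} ⌊n / p^k⌋. For p = 47, n = 452, the terms are:
  ⌊452/47^1⌋ = ⌊452/47⌋ = 9
(the next term ⌊452/47^2⌋ = 0, terminating the sum). Summing: v_47(452!) = 9 = 9.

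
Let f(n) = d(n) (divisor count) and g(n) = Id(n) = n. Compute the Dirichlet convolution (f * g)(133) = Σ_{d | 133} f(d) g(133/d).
(d * Id)(133) = 189

Divisors of 133: [1, 7, 19, 133]. For each d | 133:
  d = 1: d(1) · Id(133/1) = 1 · 133 = 133
  d = 7: d(7) · Id(133/7) = 2 · 19 = 38
  d = 19: d(19) · Id(133/19) = 2 · 7 = 14
  d = 133: d(133) · Id(133/133) = 4 · 1 = 4
Summing: (d * Id)(133) = 133 + 38 + 14 + 4 = 189.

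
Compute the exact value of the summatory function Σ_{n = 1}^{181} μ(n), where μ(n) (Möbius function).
Σ_{n ≤ 181} μ(n) = -4

Compute μ(n) for each 1 ≤ n ≤ 181: μ(1) = 1, μ(2) = -1, μ(3) = -1, μ(4) = 0, μ(5) = -1, μ(6) = 1, μ(7) = -1, μ(8) = 0, μ(9) = 0, μ(10) = 1, μ(11) = -1, μ(12) = 0, μ(13) = -1, μ(14) = 1, μ(15) = 1, μ(16) = 0, μ(17) = -1, μ(18) = 0, μ(19) = -1, μ(20) = 0, μ(21) = 1, μ(22) = 1, μ(23) = -1, μ(24) = 0, μ(25) = 0, μ(26) = 1, μ(27) = 0, μ(28) = 0, μ(29) = -1, μ(30) = -1, μ(31) = -1, μ(32) = 0, μ(33) = 1, μ(34) = 1, μ(35) = 1, μ(36) = 0, μ(37) = -1, μ(38) = 1, μ(39) = 1, μ(40) = 0, μ(41) = -1, μ(42) = -1, μ(43) = -1, μ(44) = 0, μ(45) = 0, μ(46) = 1, μ(47) = -1, μ(48) = 0, μ(49) = 0, μ(50) = 0, μ(51) = 1, μ(52) = 0, μ(53) = -1, μ(54) = 0, μ(55) = 1, μ(56) = 0, μ(57) = 1, μ(58) = 1, μ(59) = -1, μ(60) = 0, μ(61) = -1, μ(62) = 1, μ(63) = 0, μ(64) = 0, μ(65) = 1, μ(66) = -1, μ(67) = -1, μ(68) = 0, μ(69) = 1, μ(70) = -1, μ(71) = -1, μ(72) = 0, μ(73) = -1, μ(74) = 1, μ(75) = 0, μ(76) = 0, μ(77) = 1, μ(78) = -1, μ(79) = -1, μ(80) = 0, μ(81) = 0, μ(82) = 1, μ(83) = -1, μ(84) = 0, μ(85) = 1, μ(86) = 1, μ(87) = 1, μ(88) = 0, μ(89) = -1, μ(90) = 0, μ(91) = 1, μ(92) = 0, μ(93) = 1, μ(94) = 1, μ(95) = 1, μ(96) = 0, μ(97) = -1, μ(98) = 0, μ(99) = 0, μ(100) = 0, μ(101) = -1, μ(102) = -1, μ(103) = -1, μ(104) = 0, μ(105) = -1, μ(106) = 1, μ(107) = -1, μ(108) = 0, μ(109) = -1, μ(110) = -1, μ(111) = 1, μ(112) = 0, μ(113) = -1, μ(114) = -1, μ(115) = 1, μ(116) = 0, μ(117) = 0, μ(118) = 1, μ(119) = 1, μ(120) = 0, μ(121) = 0, μ(122) = 1, μ(123) = 1, μ(124) = 0, μ(125) = 0, μ(126) = 0, μ(127) = -1, μ(128) = 0, μ(129) = 1, μ(130) = -1, μ(131) = -1, μ(132) = 0, μ(133) = 1, μ(134) = 1, μ(135) = 0, μ(136) = 0, μ(137) = -1, μ(138) = -1, μ(139) = -1, μ(140) = 0, μ(141) = 1, μ(142) = 1, μ(143) = 1, μ(144) = 0, μ(145) = 1, μ(146) = 1, μ(147) = 0, μ(148) = 0, μ(149) = -1, μ(150) = 0, μ(151) = -1, μ(152) = 0, μ(153) = 0, μ(154) = -1, μ(155) = 1, μ(156) = 0, μ(157) = -1, μ(158) = 1, μ(159) = 1, μ(160) = 0, μ(161) = 1, μ(162) = 0, μ(163) = -1, μ(164) = 0, μ(165) = -1, μ(166) = 1, μ(167) = -1, μ(168) = 0, μ(169) = 0, μ(170) = -1, μ(171) = 0, μ(172) = 0, μ(173) = -1, μ(174) = -1, μ(175) = 0, μ(176) = 0, μ(177) = 1, μ(178) = 1, μ(179) = -1, μ(180) = 0, μ(181) = -1. Summing all 181 values: -4. (Mertens function M(x) = Σ_{n ≤ x} μ(n); on average M(x) should be small (PNT ⟺ M(x) = o(x)).)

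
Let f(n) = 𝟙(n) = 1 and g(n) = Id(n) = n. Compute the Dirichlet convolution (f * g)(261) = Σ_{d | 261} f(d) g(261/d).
(𝟙 * Id)(261) = 390

Divisors of 261: [1, 3, 9, 29, 87, 261]. For each d | 261:
  d = 1: 𝟙(1) · Id(261/1) = 1 · 261 = 261
  d = 3: 𝟙(3) · Id(261/3) = 1 · 87 = 87
  d = 9: 𝟙(9) · Id(261/9) = 1 · 29 = 29
  d = 29: 𝟙(29) · Id(261/29) = 1 · 9 = 9
  d = 87: 𝟙(87) · Id(261/87) = 1 · 3 = 3
  d = 261: 𝟙(261) · Id(261/261) = 1 · 1 = 1
Summing: (𝟙 * Id)(261) = 261 + 87 + 29 + 9 + 3 + 1 = 390.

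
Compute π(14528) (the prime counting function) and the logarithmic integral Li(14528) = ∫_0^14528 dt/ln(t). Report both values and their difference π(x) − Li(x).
π(14528) = 1700;  Li(14528) ≈ 1727.46;  π(x) − Li(x) ≈ -27.46.

Direct count of primes ≤ 14528 gives π(14528) = 1700. Numerical evaluation of the logarithmic integral gives Li(14528) ≈ 1727.46. The difference π(x) − Li(x) ≈ -27.46 is typically negative for small/moderate x (Li(x) overestimates), though Littlewood's theorem shows this sign changes infinitely often.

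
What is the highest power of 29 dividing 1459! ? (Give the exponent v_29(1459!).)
v_29(1459!) = 51

Legendre's formula: v_p(n!) = Σ_{k ≥ 1} ⌊n / p^k⌋. For p = 29, n = 1459, the terms are:
  ⌊1459/29^1⌋ = ⌊1459/29⌋ = 50
  ⌊1459/29^2⌋ = ⌊1459/841⌋ = 1
(the next term ⌊1459/29^3⌋ = 0, terminating the sum). Summing: v_29(1459!) = 50 + 1 = 51.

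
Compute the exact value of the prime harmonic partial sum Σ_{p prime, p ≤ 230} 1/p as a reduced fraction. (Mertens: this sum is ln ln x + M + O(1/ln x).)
Σ 1/p = 37527519788898476695193360507423991967783840502510585362878348092116031948860199524739442233/19078266889580195013601891820992757757219839668357012055907516904309700014933909014729740190

π(230) = 50, so the primes ≤ 230 are [2, 3, 5, 7, 11, 13, 17, 19, 23, 29, 31, 37, 41, 43, 47, 53, 59, 61, 67, 71, 73, 79, 83, 89, 97, 101, 103, 107, 109, 113, 127, 131, 137, 139, 149, 151, 157, 163, 167, 173, 179, 181, 191, 193, 197, 199, 211, 223, 227, 229]. Summing 1/p over these primes: 37527519788898476695193360507423991967783840502510585362878348092116031948860199524739442233/19078266889580195013601891820992757757219839668357012055907516904309700014933909014729740190 ≈ 1.9670. Mertens estimate ln ln(230) + 0.2615 ≈ 1.9549.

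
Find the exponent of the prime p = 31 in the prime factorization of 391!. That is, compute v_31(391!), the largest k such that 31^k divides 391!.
v_31(391!) = 12

Legendre's formula: v_p(n!) = Σ_{k ≥ 1} ⌊n / p^k⌋. For p = 31, n = 391, the terms are:
  ⌊391/31^1⌋ = ⌊391/31⌋ = 12
(the next term ⌊391/31^2⌋ = 0, terminating the sum). Summing: v_31(391!) = 12 = 12.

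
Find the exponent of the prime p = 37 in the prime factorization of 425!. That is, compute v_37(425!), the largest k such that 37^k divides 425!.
v_37(425!) = 11

Legendre's formula: v_p(n!) = Σ_{k ≥ 1} ⌊n / p^k⌋. For p = 37, n = 425, the terms are:
  ⌊425/37^1⌋ = ⌊425/37⌋ = 11
(the next term ⌊425/37^2⌋ = 0, terminating the sum). Summing: v_37(425!) = 11 = 11.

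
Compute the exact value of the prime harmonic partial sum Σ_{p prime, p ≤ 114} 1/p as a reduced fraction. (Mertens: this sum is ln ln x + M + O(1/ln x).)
Σ 1/p = 58472171373748331322981543916880425472323867753/31610054640417607788145206291543662493274686990

π(114) = 30, so the primes ≤ 114 are [2, 3, 5, 7, 11, 13, 17, 19, 23, 29, 31, 37, 41, 43, 47, 53, 59, 61, 67, 71, 73, 79, 83, 89, 97, 101, 103, 107, 109, 113]. Summing 1/p over these primes: 58472171373748331322981543916880425472323867753/31610054640417607788145206291543662493274686990 ≈ 1.8498. Mertens estimate ln ln(114) + 0.2615 ≈ 1.8167.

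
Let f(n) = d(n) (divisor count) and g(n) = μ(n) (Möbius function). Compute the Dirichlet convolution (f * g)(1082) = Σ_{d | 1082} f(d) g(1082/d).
(d * μ)(1082) = 1

Divisors of 1082: [1, 2, 541, 1082]. For each d | 1082:
  d = 1: d(1) · μ(1082/1) = 1 · 1 = 1
  d = 2: d(2) · μ(1082/2) = 2 · -1 = -2
  d = 541: d(541) · μ(1082/541) = 2 · -1 = -2
  d = 1082: d(1082) · μ(1082/1082) = 4 · 1 = 4
Summing: (d * μ)(1082) = 1 + -2 + -2 + 4 = 1.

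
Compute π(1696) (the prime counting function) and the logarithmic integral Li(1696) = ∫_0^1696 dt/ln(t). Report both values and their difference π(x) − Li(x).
π(1696) = 264;  Li(1696) ≈ 274.39;  π(x) − Li(x) ≈ -10.39.

Direct count of primes ≤ 1696 gives π(1696) = 264. Numerical evaluation of the logarithmic integral gives Li(1696) ≈ 274.39. The difference π(x) − Li(x) ≈ -10.39 is typically negative for small/moderate x (Li(x) overestimates), though Littlewood's theorem shows this sign changes infinitely often.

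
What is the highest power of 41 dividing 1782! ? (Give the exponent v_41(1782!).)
v_41(1782!) = 44

Legendre's formula: v_p(n!) = Σ_{k ≥ 1} ⌊n / p^k⌋. For p = 41, n = 1782, the terms are:
  ⌊1782/41^1⌋ = ⌊1782/41⌋ = 43
  ⌊1782/41^2⌋ = ⌊1782/1681⌋ = 1
(the next term ⌊1782/41^3⌋ = 0, terminating the sum). Summing: v_41(1782!) = 43 + 1 = 44.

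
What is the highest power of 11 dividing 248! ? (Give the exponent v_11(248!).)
v_11(248!) = 24

Legendre's formula: v_p(n!) = Σ_{k ≥ 1} ⌊n / p^k⌋. For p = 11, n = 248, the terms are:
  ⌊248/11^1⌋ = ⌊248/11⌋ = 22
  ⌊248/11^2⌋ = ⌊248/121⌋ = 2
(the next term ⌊248/11^3⌋ = 0, terminating the sum). Summing: v_11(248!) = 22 + 2 = 24.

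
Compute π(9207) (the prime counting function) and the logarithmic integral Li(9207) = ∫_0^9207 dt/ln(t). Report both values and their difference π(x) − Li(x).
π(9207) = 1141;  Li(9207) ≈ 1159.66;  π(x) − Li(x) ≈ -18.66.

Direct count of primes ≤ 9207 gives π(9207) = 1141. Numerical evaluation of the logarithmic integral gives Li(9207) ≈ 1159.66. The difference π(x) − Li(x) ≈ -18.66 is typically negative for small/moderate x (Li(x) overestimates), though Littlewood's theorem shows this sign changes infinitely often.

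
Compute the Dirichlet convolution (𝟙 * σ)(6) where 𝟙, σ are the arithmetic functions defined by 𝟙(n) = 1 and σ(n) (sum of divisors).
(𝟙 * σ)(6) = 20

Divisors of 6: [1, 2, 3, 6]. For each d | 6:
  d = 1: 𝟙(1) · σ(6/1) = 1 · 12 = 12
  d = 2: 𝟙(2) · σ(6/2) = 1 · 4 = 4
  d = 3: 𝟙(3) · σ(6/3) = 1 · 3 = 3
  d = 6: 𝟙(6) · σ(6/6) = 1 · 1 = 1
Summing: (𝟙 * σ)(6) = 12 + 4 + 3 + 1 = 20.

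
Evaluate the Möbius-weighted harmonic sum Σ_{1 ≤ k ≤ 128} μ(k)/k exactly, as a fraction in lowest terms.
Σ μ(k)/k = -228455996623300386843096283835194191857230682/401447693933303618909444119902604513664588524773

Values of μ(k) for 1 ≤ k ≤ 128: μ(1) = 1, μ(2) = -1, μ(3) = -1, μ(5) = -1, μ(6) = 1, μ(7) = -1, μ(10) = 1, μ(11) = -1, μ(13) = -1, μ(14) = 1, μ(15) = 1, μ(17) = -1, μ(19) = -1, μ(21) = 1, μ(22) = 1, μ(23) = -1, μ(26) = 1, μ(29) = -1, μ(30) = -1, μ(31) = -1, μ(33) = 1, μ(34) = 1, μ(35) = 1, μ(37) = -1, μ(38) = 1, μ(39) = 1, μ(41) = -1, μ(42) = -1, μ(43) = -1, μ(46) = 1, μ(47) = -1, μ(51) = 1, μ(53) = -1, μ(55) = 1, μ(57) = 1, μ(58) = 1, μ(59) = -1, μ(61) = -1, μ(62) = 1, μ(65) = 1, μ(66) = -1, μ(67) = -1, μ(69) = 1, μ(70) = -1, μ(71) = -1, μ(73) = -1, μ(74) = 1, μ(77) = 1, μ(78) = -1, μ(79) = -1, μ(82) = 1, μ(83) = -1, μ(85) = 1, μ(86) = 1, μ(87) = 1, μ(89) = -1, μ(91) = 1, μ(93) = 1, μ(94) = 1, μ(95) = 1, μ(97) = -1, μ(101) = -1, μ(102) = -1, μ(103) = -1, μ(105) = -1, μ(106) = 1, μ(107) = -1, μ(109) = -1, μ(110) = -1, μ(111) = 1, μ(113) = -1, μ(114) = -1, μ(115) = 1, μ(118) = 1, μ(119) = 1, μ(122) = 1, μ(123) = 1, μ(127) = -1, with μ = 0 on non-squarefree integers. Summing μ(k)/k for k where μ(k) ≠ 0 gives -228455996623300386843096283835194191857230682/401447693933303618909444119902604513664588524773 ≈ -0.0006. (PNT ⟺ this sum → 0 as n → ∞.)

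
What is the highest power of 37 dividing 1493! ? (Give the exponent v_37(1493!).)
v_37(1493!) = 41

Legendre's formula: v_p(n!) = Σ_{k ≥ 1} ⌊n / p^k⌋. For p = 37, n = 1493, the terms are:
  ⌊1493/37^1⌋ = ⌊1493/37⌋ = 40
  ⌊1493/37^2⌋ = ⌊1493/1369⌋ = 1
(the next term ⌊1493/37^3⌋ = 0, terminating the sum). Summing: v_37(1493!) = 40 + 1 = 41.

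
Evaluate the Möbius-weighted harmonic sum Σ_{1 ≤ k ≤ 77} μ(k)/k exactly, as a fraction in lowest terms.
Σ μ(k)/k = 877316785444551755504875/4072968059924902415062132347

Values of μ(k) for 1 ≤ k ≤ 77: μ(1) = 1, μ(2) = -1, μ(3) = -1, μ(5) = -1, μ(6) = 1, μ(7) = -1, μ(10) = 1, μ(11) = -1, μ(13) = -1, μ(14) = 1, μ(15) = 1, μ(17) = -1, μ(19) = -1, μ(21) = 1, μ(22) = 1, μ(23) = -1, μ(26) = 1, μ(29) = -1, μ(30) = -1, μ(31) = -1, μ(33) = 1, μ(34) = 1, μ(35) = 1, μ(37) = -1, μ(38) = 1, μ(39) = 1, μ(41) = -1, μ(42) = -1, μ(43) = -1, μ(46) = 1, μ(47) = -1, μ(51) = 1, μ(53) = -1, μ(55) = 1, μ(57) = 1, μ(58) = 1, μ(59) = -1, μ(61) = -1, μ(62) = 1, μ(65) = 1, μ(66) = -1, μ(67) = -1, μ(69) = 1, μ(70) = -1, μ(71) = -1, μ(73) = -1, μ(74) = 1, μ(77) = 1, with μ = 0 on non-squarefree integers. Summing μ(k)/k for k where μ(k) ≠ 0 gives 877316785444551755504875/4072968059924902415062132347 ≈ 0.0002. (PNT ⟺ this sum → 0 as n → ∞.)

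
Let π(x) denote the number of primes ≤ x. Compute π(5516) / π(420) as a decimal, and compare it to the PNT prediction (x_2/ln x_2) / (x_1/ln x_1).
π(5516)/π(420) = 728/81 ≈ 8.9877;  PNT prediction ≈ 9.2078.

π(420) = 81 and π(5516) = 728, so π(5516)/π(420) ≈ 8.9877. The PNT-predicted ratio is (5516/ln(5516)) / (420/ln(420)) ≈ 9.2078. The two agree to within a few percent, as expected.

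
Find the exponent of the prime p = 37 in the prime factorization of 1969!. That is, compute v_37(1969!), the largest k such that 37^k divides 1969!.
v_37(1969!) = 54

Legendre's formula: v_p(n!) = Σ_{k ≥ 1} ⌊n / p^k⌋. For p = 37, n = 1969, the terms are:
  ⌊1969/37^1⌋ = ⌊1969/37⌋ = 53
  ⌊1969/37^2⌋ = ⌊1969/1369⌋ = 1
(the next term ⌊1969/37^3⌋ = 0, terminating the sum). Summing: v_37(1969!) = 53 + 1 = 54.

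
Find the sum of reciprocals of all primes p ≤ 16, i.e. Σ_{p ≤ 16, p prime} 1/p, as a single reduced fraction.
Σ 1/p = 40361/30030

π(16) = 6, so the primes ≤ 16 are [2, 3, 5, 7, 11, 13]. Summing 1/p over these primes: 40361/30030 ≈ 1.3440. Mertens estimate ln ln(16) + 0.2615 ≈ 1.2813.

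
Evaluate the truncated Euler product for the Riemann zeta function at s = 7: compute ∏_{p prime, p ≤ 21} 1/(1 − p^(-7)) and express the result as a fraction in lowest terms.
∏ = 155826023762586560111512988551201501037015625/154535761885293084095586902270463356349603488

The primes p ≤ 21 are [2, 3, 5, 7, 11, 13, 17, 19]. For each prime, (1 − 1/p^7)^(-1) = p^7 / (p^7 − 1). The product is (1 − 1/2^7)^(-1), (1 − 1/3^7)^(-1), (1 − 1/5^7)^(-1), (1 − 1/7^7)^(-1), (1 − 1/11^7)^(-1), (1 − 1/13^7)^(-1), (1 − 1/17^7)^(-1), (1 − 1/19^7)^(-1) = ∏ p^7 / (p^7 − 1) = 155826023762586560111512988551201501037015625/154535761885293084095586902270463356349603488.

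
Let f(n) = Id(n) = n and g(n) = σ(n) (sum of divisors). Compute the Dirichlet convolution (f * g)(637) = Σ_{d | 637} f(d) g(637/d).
(Id * σ)(637) = 4374

Divisors of 637: [1, 7, 13, 49, 91, 637]. For each d | 637:
  d = 1: Id(1) · σ(637/1) = 1 · 798 = 798
  d = 7: Id(7) · σ(637/7) = 7 · 112 = 784
  d = 13: Id(13) · σ(637/13) = 13 · 57 = 741
  d = 49: Id(49) · σ(637/49) = 49 · 14 = 686
  d = 91: Id(91) · σ(637/91) = 91 · 8 = 728
  d = 637: Id(637) · σ(637/637) = 637 · 1 = 637
Summing: (Id * σ)(637) = 798 + 784 + 741 + 686 + 728 + 637 = 4374.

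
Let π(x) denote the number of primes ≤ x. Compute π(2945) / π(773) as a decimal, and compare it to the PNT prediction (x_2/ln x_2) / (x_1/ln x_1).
π(2945)/π(773) = 424/137 ≈ 3.0949;  PNT prediction ≈ 3.1719.

π(773) = 137 and π(2945) = 424, so π(2945)/π(773) ≈ 3.0949. The PNT-predicted ratio is (2945/ln(2945)) / (773/ln(773)) ≈ 3.1719. The two agree to within a few percent, as expected.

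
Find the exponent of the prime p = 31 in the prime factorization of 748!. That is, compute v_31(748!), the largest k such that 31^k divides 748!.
v_31(748!) = 24

Legendre's formula: v_p(n!) = Σ_{k ≥ 1} ⌊n / p^k⌋. For p = 31, n = 748, the terms are:
  ⌊748/31^1⌋ = ⌊748/31⌋ = 24
(the next term ⌊748/31^2⌋ = 0, terminating the sum). Summing: v_31(748!) = 24 = 24.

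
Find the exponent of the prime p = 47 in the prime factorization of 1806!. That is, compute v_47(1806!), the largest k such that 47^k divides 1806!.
v_47(1806!) = 38

Legendre's formula: v_p(n!) = Σ_{k ≥ 1} ⌊n / p^k⌋. For p = 47, n = 1806, the terms are:
  ⌊1806/47^1⌋ = ⌊1806/47⌋ = 38
(the next term ⌊1806/47^2⌋ = 0, terminating the sum). Summing: v_47(1806!) = 38 = 38.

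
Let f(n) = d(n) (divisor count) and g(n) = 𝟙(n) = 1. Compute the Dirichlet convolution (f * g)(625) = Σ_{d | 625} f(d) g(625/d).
(d * 𝟙)(625) = 15

Divisors of 625: [1, 5, 25, 125, 625]. For each d | 625:
  d = 1: d(1) · 𝟙(625/1) = 1 · 1 = 1
  d = 5: d(5) · 𝟙(625/5) = 2 · 1 = 2
  d = 25: d(25) · 𝟙(625/25) = 3 · 1 = 3
  d = 125: d(125) · 𝟙(625/125) = 4 · 1 = 4
  d = 625: d(625) · 𝟙(625/625) = 5 · 1 = 5
Summing: (d * 𝟙)(625) = 1 + 2 + 3 + 4 + 5 = 15.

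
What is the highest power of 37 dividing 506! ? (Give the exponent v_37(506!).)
v_37(506!) = 13

Legendre's formula: v_p(n!) = Σ_{k ≥ 1} ⌊n / p^k⌋. For p = 37, n = 506, the terms are:
  ⌊506/37^1⌋ = ⌊506/37⌋ = 13
(the next term ⌊506/37^2⌋ = 0, terminating the sum). Summing: v_37(506!) = 13 = 13.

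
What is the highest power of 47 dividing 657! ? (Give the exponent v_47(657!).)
v_47(657!) = 13

Legendre's formula: v_p(n!) = Σ_{k ≥ 1} ⌊n / p^k⌋. For p = 47, n = 657, the terms are:
  ⌊657/47^1⌋ = ⌊657/47⌋ = 13
(the next term ⌊657/47^2⌋ = 0, terminating the sum). Summing: v_47(657!) = 13 = 13.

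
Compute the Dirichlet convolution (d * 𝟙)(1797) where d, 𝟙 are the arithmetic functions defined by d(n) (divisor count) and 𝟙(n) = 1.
(d * 𝟙)(1797) = 9

Divisors of 1797: [1, 3, 599, 1797]. For each d | 1797:
  d = 1: d(1) · 𝟙(1797/1) = 1 · 1 = 1
  d = 3: d(3) · 𝟙(1797/3) = 2 · 1 = 2
  d = 599: d(599) · 𝟙(1797/599) = 2 · 1 = 2
  d = 1797: d(1797) · 𝟙(1797/1797) = 4 · 1 = 4
Summing: (d * 𝟙)(1797) = 1 + 2 + 2 + 4 = 9.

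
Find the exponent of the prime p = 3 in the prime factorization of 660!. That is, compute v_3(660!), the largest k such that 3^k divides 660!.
v_3(660!) = 327

Legendre's formula: v_p(n!) = Σ_{k ≥ 1} ⌊n / p^k⌋. For p = 3, n = 660, the terms are:
  ⌊660/3^1⌋ = ⌊660/3⌋ = 220
  ⌊660/3^2⌋ = ⌊660/9⌋ = 73
  ⌊660/3^3⌋ = ⌊660/27⌋ = 24
  ⌊660/3^4⌋ = ⌊660/81⌋ = 8
  ⌊660/3^5⌋ = ⌊660/243⌋ = 2
(the next term ⌊660/3^6⌋ = 0, terminating the sum). Summing: v_3(660!) = 220 + 73 + 24 + 8 + 2 = 327.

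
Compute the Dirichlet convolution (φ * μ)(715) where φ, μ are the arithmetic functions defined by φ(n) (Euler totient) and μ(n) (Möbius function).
(φ * μ)(715) = 297

Divisors of 715: [1, 5, 11, 13, 55, 65, 143, 715]. For each d | 715:
  d = 1: φ(1) · μ(715/1) = 1 · -1 = -1
  d = 5: φ(5) · μ(715/5) = 4 · 1 = 4
  d = 11: φ(11) · μ(715/11) = 10 · 1 = 10
  d = 13: φ(13) · μ(715/13) = 12 · 1 = 12
  d = 55: φ(55) · μ(715/55) = 40 · -1 = -40
  d = 65: φ(65) · μ(715/65) = 48 · -1 = -48
  d = 143: φ(143) · μ(715/143) = 120 · -1 = -120
  d = 715: φ(715) · μ(715/715) = 480 · 1 = 480
Summing: (φ * μ)(715) = -1 + 4 + 10 + 12 + -40 + -48 + -120 + 480 = 297.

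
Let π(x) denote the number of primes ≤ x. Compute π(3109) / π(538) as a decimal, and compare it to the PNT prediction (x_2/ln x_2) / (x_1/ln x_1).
π(3109)/π(538) = 443/99 ≈ 4.4747;  PNT prediction ≈ 4.5183.

π(538) = 99 and π(3109) = 443, so π(3109)/π(538) ≈ 4.4747. The PNT-predicted ratio is (3109/ln(3109)) / (538/ln(538)) ≈ 4.5183. The two agree to within a few percent, as expected.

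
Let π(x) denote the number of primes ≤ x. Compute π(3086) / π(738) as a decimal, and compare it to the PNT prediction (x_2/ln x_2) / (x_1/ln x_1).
π(3086)/π(738) = 441/130 ≈ 3.3923;  PNT prediction ≈ 3.4370.

π(738) = 130 and π(3086) = 441, so π(3086)/π(738) ≈ 3.3923. The PNT-predicted ratio is (3086/ln(3086)) / (738/ln(738)) ≈ 3.4370. The two agree to within a few percent, as expected.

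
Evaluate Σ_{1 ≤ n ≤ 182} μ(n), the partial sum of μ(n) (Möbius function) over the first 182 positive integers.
Σ_{n ≤ 182} μ(n) = -5

Compute μ(n) for each 1 ≤ n ≤ 182: μ(1) = 1, μ(2) = -1, μ(3) = -1, μ(4) = 0, μ(5) = -1, μ(6) = 1, μ(7) = -1, μ(8) = 0, μ(9) = 0, μ(10) = 1, μ(11) = -1, μ(12) = 0, μ(13) = -1, μ(14) = 1, μ(15) = 1, μ(16) = 0, μ(17) = -1, μ(18) = 0, μ(19) = -1, μ(20) = 0, μ(21) = 1, μ(22) = 1, μ(23) = -1, μ(24) = 0, μ(25) = 0, μ(26) = 1, μ(27) = 0, μ(28) = 0, μ(29) = -1, μ(30) = -1, μ(31) = -1, μ(32) = 0, μ(33) = 1, μ(34) = 1, μ(35) = 1, μ(36) = 0, μ(37) = -1, μ(38) = 1, μ(39) = 1, μ(40) = 0, μ(41) = -1, μ(42) = -1, μ(43) = -1, μ(44) = 0, μ(45) = 0, μ(46) = 1, μ(47) = -1, μ(48) = 0, μ(49) = 0, μ(50) = 0, μ(51) = 1, μ(52) = 0, μ(53) = -1, μ(54) = 0, μ(55) = 1, μ(56) = 0, μ(57) = 1, μ(58) = 1, μ(59) = -1, μ(60) = 0, μ(61) = -1, μ(62) = 1, μ(63) = 0, μ(64) = 0, μ(65) = 1, μ(66) = -1, μ(67) = -1, μ(68) = 0, μ(69) = 1, μ(70) = -1, μ(71) = -1, μ(72) = 0, μ(73) = -1, μ(74) = 1, μ(75) = 0, μ(76) = 0, μ(77) = 1, μ(78) = -1, μ(79) = -1, μ(80) = 0, μ(81) = 0, μ(82) = 1, μ(83) = -1, μ(84) = 0, μ(85) = 1, μ(86) = 1, μ(87) = 1, μ(88) = 0, μ(89) = -1, μ(90) = 0, μ(91) = 1, μ(92) = 0, μ(93) = 1, μ(94) = 1, μ(95) = 1, μ(96) = 0, μ(97) = -1, μ(98) = 0, μ(99) = 0, μ(100) = 0, μ(101) = -1, μ(102) = -1, μ(103) = -1, μ(104) = 0, μ(105) = -1, μ(106) = 1, μ(107) = -1, μ(108) = 0, μ(109) = -1, μ(110) = -1, μ(111) = 1, μ(112) = 0, μ(113) = -1, μ(114) = -1, μ(115) = 1, μ(116) = 0, μ(117) = 0, μ(118) = 1, μ(119) = 1, μ(120) = 0, μ(121) = 0, μ(122) = 1, μ(123) = 1, μ(124) = 0, μ(125) = 0, μ(126) = 0, μ(127) = -1, μ(128) = 0, μ(129) = 1, μ(130) = -1, μ(131) = -1, μ(132) = 0, μ(133) = 1, μ(134) = 1, μ(135) = 0, μ(136) = 0, μ(137) = -1, μ(138) = -1, μ(139) = -1, μ(140) = 0, μ(141) = 1, μ(142) = 1, μ(143) = 1, μ(144) = 0, μ(145) = 1, μ(146) = 1, μ(147) = 0, μ(148) = 0, μ(149) = -1, μ(150) = 0, μ(151) = -1, μ(152) = 0, μ(153) = 0, μ(154) = -1, μ(155) = 1, μ(156) = 0, μ(157) = -1, μ(158) = 1, μ(159) = 1, μ(160) = 0, μ(161) = 1, μ(162) = 0, μ(163) = -1, μ(164) = 0, μ(165) = -1, μ(166) = 1, μ(167) = -1, μ(168) = 0, μ(169) = 0, μ(170) = -1, μ(171) = 0, μ(172) = 0, μ(173) = -1, μ(174) = -1, μ(175) = 0, μ(176) = 0, μ(177) = 1, μ(178) = 1, μ(179) = -1, μ(180) = 0, μ(181) = -1, μ(182) = -1. Summing all 182 values: -5. (Mertens function M(x) = Σ_{n ≤ x} μ(n); on average M(x) should be small (PNT ⟺ M(x) = o(x)).)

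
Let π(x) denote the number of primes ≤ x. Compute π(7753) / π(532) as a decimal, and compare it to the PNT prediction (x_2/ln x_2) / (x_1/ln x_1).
π(7753)/π(532) = 983/99 ≈ 9.9293;  PNT prediction ≈ 10.2136.

π(532) = 99 and π(7753) = 983, so π(7753)/π(532) ≈ 9.9293. The PNT-predicted ratio is (7753/ln(7753)) / (532/ln(532)) ≈ 10.2136. The two agree to within a few percent, as expected.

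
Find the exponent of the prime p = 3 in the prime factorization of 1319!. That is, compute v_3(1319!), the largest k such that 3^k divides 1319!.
v_3(1319!) = 655

Legendre's formula: v_p(n!) = Σ_{k ≥ 1} ⌊n / p^k⌋. For p = 3, n = 1319, the terms are:
  ⌊1319/3^1⌋ = ⌊1319/3⌋ = 439
  ⌊1319/3^2⌋ = ⌊1319/9⌋ = 146
  ⌊1319/3^3⌋ = ⌊1319/27⌋ = 48
  ⌊1319/3^4⌋ = ⌊1319/81⌋ = 16
  ⌊1319/3^5⌋ = ⌊1319/243⌋ = 5
  ⌊1319/3^6⌋ = ⌊1319/729⌋ = 1
(the next term ⌊1319/3^7⌋ = 0, terminating the sum). Summing: v_3(1319!) = 439 + 146 + 48 + 16 + 5 + 1 = 655.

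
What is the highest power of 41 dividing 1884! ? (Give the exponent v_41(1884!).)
v_41(1884!) = 46

Legendre's formula: v_p(n!) = Σ_{k ≥ 1} ⌊n / p^k⌋. For p = 41, n = 1884, the terms are:
  ⌊1884/41^1⌋ = ⌊1884/41⌋ = 45
  ⌊1884/41^2⌋ = ⌊1884/1681⌋ = 1
(the next term ⌊1884/41^3⌋ = 0, terminating the sum). Summing: v_41(1884!) = 45 + 1 = 46.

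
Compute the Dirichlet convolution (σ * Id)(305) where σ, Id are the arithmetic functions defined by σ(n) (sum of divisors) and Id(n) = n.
(σ * Id)(305) = 1353

Divisors of 305: [1, 5, 61, 305]. For each d | 305:
  d = 1: σ(1) · Id(305/1) = 1 · 305 = 305
  d = 5: σ(5) · Id(305/5) = 6 · 61 = 366
  d = 61: σ(61) · Id(305/61) = 62 · 5 = 310
  d = 305: σ(305) · Id(305/305) = 372 · 1 = 372
Summing: (σ * Id)(305) = 305 + 366 + 310 + 372 = 1353.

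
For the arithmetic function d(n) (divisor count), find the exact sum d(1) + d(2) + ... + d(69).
Σ_{n ≤ 69} d(n) = 304

Compute d(n) for each 1 ≤ n ≤ 69: d(1) = 1, d(2) = 2, d(3) = 2, d(4) = 3, d(5) = 2, d(6) = 4, d(7) = 2, d(8) = 4, d(9) = 3, d(10) = 4, d(11) = 2, d(12) = 6, d(13) = 2, d(14) = 4, d(15) = 4, d(16) = 5, d(17) = 2, d(18) = 6, d(19) = 2, d(20) = 6, d(21) = 4, d(22) = 4, d(23) = 2, d(24) = 8, d(25) = 3, d(26) = 4, d(27) = 4, d(28) = 6, d(29) = 2, d(30) = 8, d(31) = 2, d(32) = 6, d(33) = 4, d(34) = 4, d(35) = 4, d(36) = 9, d(37) = 2, d(38) = 4, d(39) = 4, d(40) = 8, d(41) = 2, d(42) = 8, d(43) = 2, d(44) = 6, d(45) = 6, d(46) = 4, d(47) = 2, d(48) = 10, d(49) = 3, d(50) = 6, d(51) = 4, d(52) = 6, d(53) = 2, d(54) = 8, d(55) = 4, d(56) = 8, d(57) = 4, d(58) = 4, d(59) = 2, d(60) = 12, d(61) = 2, d(62) = 4, d(63) = 6, d(64) = 7, d(65) = 4, d(66) = 8, d(67) = 2, d(68) = 6, d(69) = 4. Summing all 69 values: 304. (Dirichlet's divisor formula: Σ_{n ≤ x} d(n) = x ln(x) + (2γ − 1) x + O(√x). For x = 69, the asymptotic estimate is ≈ 302.81.)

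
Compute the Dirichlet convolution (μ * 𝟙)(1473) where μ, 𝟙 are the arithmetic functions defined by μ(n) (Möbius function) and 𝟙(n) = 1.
(μ * 𝟙)(1473) = 0

Divisors of 1473: [1, 3, 491, 1473]. For each d | 1473:
  d = 1: μ(1) · 𝟙(1473/1) = 1 · 1 = 1
  d = 3: μ(3) · 𝟙(1473/3) = -1 · 1 = -1
  d = 491: μ(491) · 𝟙(1473/491) = -1 · 1 = -1
  d = 1473: μ(1473) · 𝟙(1473/1473) = 1 · 1 = 1
Summing: (μ * 𝟙)(1473) = 1 + -1 + -1 + 1 = 0.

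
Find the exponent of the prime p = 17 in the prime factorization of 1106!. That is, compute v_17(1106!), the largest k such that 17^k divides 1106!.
v_17(1106!) = 68

Legendre's formula: v_p(n!) = Σ_{k ≥ 1} ⌊n / p^k⌋. For p = 17, n = 1106, the terms are:
  ⌊1106/17^1⌋ = ⌊1106/17⌋ = 65
  ⌊1106/17^2⌋ = ⌊1106/289⌋ = 3
(the next term ⌊1106/17^3⌋ = 0, terminating the sum). Summing: v_17(1106!) = 65 + 3 = 68.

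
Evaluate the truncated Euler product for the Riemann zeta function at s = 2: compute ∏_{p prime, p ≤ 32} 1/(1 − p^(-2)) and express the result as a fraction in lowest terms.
∏ = 82920037520482019/50722704772300800

The primes p ≤ 32 are [2, 3, 5, 7, 11, 13, 17, 19, 23, 29, 31]. For each prime, (1 − 1/p^2)^(-1) = p^2 / (p^2 − 1). The product is (1 − 1/2^2)^(-1), (1 − 1/3^2)^(-1), (1 − 1/5^2)^(-1), (1 − 1/7^2)^(-1), (1 − 1/11^2)^(-1), (1 − 1/13^2)^(-1), (1 − 1/17^2)^(-1), (1 − 1/19^2)^(-1), (1 − 1/23^2)^(-1), (1 − 1/29^2)^(-1), (1 − 1/31^2)^(-1) = ∏ p^2 / (p^2 − 1) = 82920037520482019/50722704772300800.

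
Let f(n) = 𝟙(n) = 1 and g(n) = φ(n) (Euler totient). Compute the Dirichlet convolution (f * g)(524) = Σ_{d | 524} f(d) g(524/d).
(𝟙 * φ)(524) = 524

Divisors of 524: [1, 2, 4, 131, 262, 524]. For each d | 524:
  d = 1: 𝟙(1) · φ(524/1) = 1 · 260 = 260
  d = 2: 𝟙(2) · φ(524/2) = 1 · 130 = 130
  d = 4: 𝟙(4) · φ(524/4) = 1 · 130 = 130
  d = 131: 𝟙(131) · φ(524/131) = 1 · 2 = 2
  d = 262: 𝟙(262) · φ(524/262) = 1 · 1 = 1
  d = 524: 𝟙(524) · φ(524/524) = 1 · 1 = 1
Summing: (𝟙 * φ)(524) = 260 + 130 + 130 + 2 + 1 + 1 = 524.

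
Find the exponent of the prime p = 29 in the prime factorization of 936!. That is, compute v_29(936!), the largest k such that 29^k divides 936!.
v_29(936!) = 33

Legendre's formula: v_p(n!) = Σ_{k ≥ 1} ⌊n / p^k⌋. For p = 29, n = 936, the terms are:
  ⌊936/29^1⌋ = ⌊936/29⌋ = 32
  ⌊936/29^2⌋ = ⌊936/841⌋ = 1
(the next term ⌊936/29^3⌋ = 0, terminating the sum). Summing: v_29(936!) = 32 + 1 = 33.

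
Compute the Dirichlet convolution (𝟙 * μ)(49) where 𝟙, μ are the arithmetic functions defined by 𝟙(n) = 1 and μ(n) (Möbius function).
(𝟙 * μ)(49) = 0

Divisors of 49: [1, 7, 49]. For each d | 49:
  d = 1: 𝟙(1) · μ(49/1) = 1 · 0 = 0
  d = 7: 𝟙(7) · μ(49/7) = 1 · -1 = -1
  d = 49: 𝟙(49) · μ(49/49) = 1 · 1 = 1
Summing: (𝟙 * μ)(49) = 0 + -1 + 1 = 0.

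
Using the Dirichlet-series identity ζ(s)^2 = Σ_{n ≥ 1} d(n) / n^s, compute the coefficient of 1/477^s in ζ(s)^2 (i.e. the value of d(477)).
d(477) = 6

ζ(s)^2 = (Σ 1/m^s)(Σ 1/k^s). The coefficient of 1/n^s in the product is the number of ordered pairs (m, k) with mk = n, which equals d(n). For n = 477, divisors are [1, 3, 9, 53, 159, 477], so d(477) = 6.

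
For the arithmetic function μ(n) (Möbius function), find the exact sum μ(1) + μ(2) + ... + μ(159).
Σ_{n ≤ 159} μ(n) = 0

Compute μ(n) for each 1 ≤ n ≤ 159: μ(1) = 1, μ(2) = -1, μ(3) = -1, μ(4) = 0, μ(5) = -1, μ(6) = 1, μ(7) = -1, μ(8) = 0, μ(9) = 0, μ(10) = 1, μ(11) = -1, μ(12) = 0, μ(13) = -1, μ(14) = 1, μ(15) = 1, μ(16) = 0, μ(17) = -1, μ(18) = 0, μ(19) = -1, μ(20) = 0, μ(21) = 1, μ(22) = 1, μ(23) = -1, μ(24) = 0, μ(25) = 0, μ(26) = 1, μ(27) = 0, μ(28) = 0, μ(29) = -1, μ(30) = -1, μ(31) = -1, μ(32) = 0, μ(33) = 1, μ(34) = 1, μ(35) = 1, μ(36) = 0, μ(37) = -1, μ(38) = 1, μ(39) = 1, μ(40) = 0, μ(41) = -1, μ(42) = -1, μ(43) = -1, μ(44) = 0, μ(45) = 0, μ(46) = 1, μ(47) = -1, μ(48) = 0, μ(49) = 0, μ(50) = 0, μ(51) = 1, μ(52) = 0, μ(53) = -1, μ(54) = 0, μ(55) = 1, μ(56) = 0, μ(57) = 1, μ(58) = 1, μ(59) = -1, μ(60) = 0, μ(61) = -1, μ(62) = 1, μ(63) = 0, μ(64) = 0, μ(65) = 1, μ(66) = -1, μ(67) = -1, μ(68) = 0, μ(69) = 1, μ(70) = -1, μ(71) = -1, μ(72) = 0, μ(73) = -1, μ(74) = 1, μ(75) = 0, μ(76) = 0, μ(77) = 1, μ(78) = -1, μ(79) = -1, μ(80) = 0, μ(81) = 0, μ(82) = 1, μ(83) = -1, μ(84) = 0, μ(85) = 1, μ(86) = 1, μ(87) = 1, μ(88) = 0, μ(89) = -1, μ(90) = 0, μ(91) = 1, μ(92) = 0, μ(93) = 1, μ(94) = 1, μ(95) = 1, μ(96) = 0, μ(97) = -1, μ(98) = 0, μ(99) = 0, μ(100) = 0, μ(101) = -1, μ(102) = -1, μ(103) = -1, μ(104) = 0, μ(105) = -1, μ(106) = 1, μ(107) = -1, μ(108) = 0, μ(109) = -1, μ(110) = -1, μ(111) = 1, μ(112) = 0, μ(113) = -1, μ(114) = -1, μ(115) = 1, μ(116) = 0, μ(117) = 0, μ(118) = 1, μ(119) = 1, μ(120) = 0, μ(121) = 0, μ(122) = 1, μ(123) = 1, μ(124) = 0, μ(125) = 0, μ(126) = 0, μ(127) = -1, μ(128) = 0, μ(129) = 1, μ(130) = -1, μ(131) = -1, μ(132) = 0, μ(133) = 1, μ(134) = 1, μ(135) = 0, μ(136) = 0, μ(137) = -1, μ(138) = -1, μ(139) = -1, μ(140) = 0, μ(141) = 1, μ(142) = 1, μ(143) = 1, μ(144) = 0, μ(145) = 1, μ(146) = 1, μ(147) = 0, μ(148) = 0, μ(149) = -1, μ(150) = 0, μ(151) = -1, μ(152) = 0, μ(153) = 0, μ(154) = -1, μ(155) = 1, μ(156) = 0, μ(157) = -1, μ(158) = 1, μ(159) = 1. Summing all 159 values: 0. (Mertens function M(x) = Σ_{n ≤ x} μ(n); on average M(x) should be small (PNT ⟺ M(x) = o(x)).)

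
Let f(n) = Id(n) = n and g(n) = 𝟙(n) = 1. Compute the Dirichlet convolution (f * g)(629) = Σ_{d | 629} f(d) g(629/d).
(Id * 𝟙)(629) = 684

Divisors of 629: [1, 17, 37, 629]. For each d | 629:
  d = 1: Id(1) · 𝟙(629/1) = 1 · 1 = 1
  d = 17: Id(17) · 𝟙(629/17) = 17 · 1 = 17
  d = 37: Id(37) · 𝟙(629/37) = 37 · 1 = 37
  d = 629: Id(629) · 𝟙(629/629) = 629 · 1 = 629
Summing: (Id * 𝟙)(629) = 1 + 17 + 37 + 629 = 684.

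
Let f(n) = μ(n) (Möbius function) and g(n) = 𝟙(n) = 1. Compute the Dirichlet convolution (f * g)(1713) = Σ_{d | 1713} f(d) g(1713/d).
(μ * 𝟙)(1713) = 0

Divisors of 1713: [1, 3, 571, 1713]. For each d | 1713:
  d = 1: μ(1) · 𝟙(1713/1) = 1 · 1 = 1
  d = 3: μ(3) · 𝟙(1713/3) = -1 · 1 = -1
  d = 571: μ(571) · 𝟙(1713/571) = -1 · 1 = -1
  d = 1713: μ(1713) · 𝟙(1713/1713) = 1 · 1 = 1
Summing: (μ * 𝟙)(1713) = 1 + -1 + -1 + 1 = 0.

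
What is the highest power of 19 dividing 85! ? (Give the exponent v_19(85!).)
v_19(85!) = 4

Legendre's formula: v_p(n!) = Σ_{k ≥ 1} ⌊n / p^k⌋. For p = 19, n = 85, the terms are:
  ⌊85/19^1⌋ = ⌊85/19⌋ = 4
(the next term ⌊85/19^2⌋ = 0, terminating the sum). Summing: v_19(85!) = 4 = 4.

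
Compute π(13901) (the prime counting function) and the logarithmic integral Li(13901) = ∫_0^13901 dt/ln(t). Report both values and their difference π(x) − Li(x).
π(13901) = 1642;  Li(13901) ≈ 1661.88;  π(x) − Li(x) ≈ -19.88.

Direct count of primes ≤ 13901 gives π(13901) = 1642. Numerical evaluation of the logarithmic integral gives Li(13901) ≈ 1661.88. The difference π(x) − Li(x) ≈ -19.88 is typically negative for small/moderate x (Li(x) overestimates), though Littlewood's theorem shows this sign changes infinitely often.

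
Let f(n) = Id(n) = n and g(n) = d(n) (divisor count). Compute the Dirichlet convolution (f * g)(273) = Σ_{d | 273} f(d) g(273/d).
(Id * d)(273) = 675

Divisors of 273: [1, 3, 7, 13, 21, 39, 91, 273]. For each d | 273:
  d = 1: Id(1) · d(273/1) = 1 · 8 = 8
  d = 3: Id(3) · d(273/3) = 3 · 4 = 12
  d = 7: Id(7) · d(273/7) = 7 · 4 = 28
  d = 13: Id(13) · d(273/13) = 13 · 4 = 52
  d = 21: Id(21) · d(273/21) = 21 · 2 = 42
  d = 39: Id(39) · d(273/39) = 39 · 2 = 78
  d = 91: Id(91) · d(273/91) = 91 · 2 = 182
  d = 273: Id(273) · d(273/273) = 273 · 1 = 273
Summing: (Id * d)(273) = 8 + 12 + 28 + 52 + 42 + 78 + 182 + 273 = 675.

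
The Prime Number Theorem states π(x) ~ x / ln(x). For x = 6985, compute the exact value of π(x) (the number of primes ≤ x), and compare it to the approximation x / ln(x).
π(6985) = 898;  x/ln(x) ≈ 789.13;  relative error ≈ 12.12%.

Directly count primes up to 6985: π(6985) = 898. The PNT approximation gives 6985/ln(6985) ≈ 6985/8.85152 ≈ 789.13. Relative error (π(x) − x/ln(x)) / π(x) ≈ 12.12%; the approximation is known to undercount slightly (Li(x) is a better estimate).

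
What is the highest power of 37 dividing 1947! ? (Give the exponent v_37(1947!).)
v_37(1947!) = 53

Legendre's formula: v_p(n!) = Σ_{k ≥ 1} ⌊n / p^k⌋. For p = 37, n = 1947, the terms are:
  ⌊1947/37^1⌋ = ⌊1947/37⌋ = 52
  ⌊1947/37^2⌋ = ⌊1947/1369⌋ = 1
(the next term ⌊1947/37^3⌋ = 0, terminating the sum). Summing: v_37(1947!) = 52 + 1 = 53.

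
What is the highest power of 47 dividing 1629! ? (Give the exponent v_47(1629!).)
v_47(1629!) = 34

Legendre's formula: v_p(n!) = Σ_{k ≥ 1} ⌊n / p^k⌋. For p = 47, n = 1629, the terms are:
  ⌊1629/47^1⌋ = ⌊1629/47⌋ = 34
(the next term ⌊1629/47^2⌋ = 0, terminating the sum). Summing: v_47(1629!) = 34 = 34.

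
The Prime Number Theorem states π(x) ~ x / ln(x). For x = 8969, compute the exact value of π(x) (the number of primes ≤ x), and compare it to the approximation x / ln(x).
π(8969) = 1115;  x/ln(x) ≈ 985.44;  relative error ≈ 11.62%.

Directly count primes up to 8969: π(8969) = 1115. The PNT approximation gives 8969/ln(8969) ≈ 8969/9.10153 ≈ 985.44. Relative error (π(x) − x/ln(x)) / π(x) ≈ 11.62%; the approximation is known to undercount slightly (Li(x) is a better estimate).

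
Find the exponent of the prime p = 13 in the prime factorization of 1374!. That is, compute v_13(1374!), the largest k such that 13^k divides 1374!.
v_13(1374!) = 113

Legendre's formula: v_p(n!) = Σ_{k ≥ 1} ⌊n / p^k⌋. For p = 13, n = 1374, the terms are:
  ⌊1374/13^1⌋ = ⌊1374/13⌋ = 105
  ⌊1374/13^2⌋ = ⌊1374/169⌋ = 8
(the next term ⌊1374/13^3⌋ = 0, terminating the sum). Summing: v_13(1374!) = 105 + 8 = 113.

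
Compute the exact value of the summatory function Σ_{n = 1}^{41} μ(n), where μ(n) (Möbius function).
Σ_{n ≤ 41} μ(n) = -1

Compute μ(n) for each 1 ≤ n ≤ 41: μ(1) = 1, μ(2) = -1, μ(3) = -1, μ(4) = 0, μ(5) = -1, μ(6) = 1, μ(7) = -1, μ(8) = 0, μ(9) = 0, μ(10) = 1, μ(11) = -1, μ(12) = 0, μ(13) = -1, μ(14) = 1, μ(15) = 1, μ(16) = 0, μ(17) = -1, μ(18) = 0, μ(19) = -1, μ(20) = 0, μ(21) = 1, μ(22) = 1, μ(23) = -1, μ(24) = 0, μ(25) = 0, μ(26) = 1, μ(27) = 0, μ(28) = 0, μ(29) = -1, μ(30) = -1, μ(31) = -1, μ(32) = 0, μ(33) = 1, μ(34) = 1, μ(35) = 1, μ(36) = 0, μ(37) = -1, μ(38) = 1, μ(39) = 1, μ(40) = 0, μ(41) = -1. Summing all 41 values: -1. (Mertens function M(x) = Σ_{n ≤ x} μ(n); on average M(x) should be small (PNT ⟺ M(x) = o(x)).)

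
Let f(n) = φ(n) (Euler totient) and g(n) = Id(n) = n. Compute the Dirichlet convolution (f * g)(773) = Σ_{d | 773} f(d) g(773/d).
(φ * Id)(773) = 1545

Divisors of 773: [1, 773]. For each d | 773:
  d = 1: φ(1) · Id(773/1) = 1 · 773 = 773
  d = 773: φ(773) · Id(773/773) = 772 · 1 = 772
Summing: (φ * Id)(773) = 773 + 772 = 1545.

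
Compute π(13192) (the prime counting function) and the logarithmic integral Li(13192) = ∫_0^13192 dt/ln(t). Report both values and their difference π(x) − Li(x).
π(13192) = 1570;  Li(13192) ≈ 1587.36;  π(x) − Li(x) ≈ -17.36.

Direct count of primes ≤ 13192 gives π(13192) = 1570. Numerical evaluation of the logarithmic integral gives Li(13192) ≈ 1587.36. The difference π(x) − Li(x) ≈ -17.36 is typically negative for small/moderate x (Li(x) overestimates), though Littlewood's theorem shows this sign changes infinitely often.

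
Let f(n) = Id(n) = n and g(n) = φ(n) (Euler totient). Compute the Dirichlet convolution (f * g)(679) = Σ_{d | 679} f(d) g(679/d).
(Id * φ)(679) = 2509

Divisors of 679: [1, 7, 97, 679]. For each d | 679:
  d = 1: Id(1) · φ(679/1) = 1 · 576 = 576
  d = 7: Id(7) · φ(679/7) = 7 · 96 = 672
  d = 97: Id(97) · φ(679/97) = 97 · 6 = 582
  d = 679: Id(679) · φ(679/679) = 679 · 1 = 679
Summing: (Id * φ)(679) = 576 + 672 + 582 + 679 = 2509.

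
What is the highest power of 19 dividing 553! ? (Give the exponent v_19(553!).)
v_19(553!) = 30

Legendre's formula: v_p(n!) = Σ_{k ≥ 1} ⌊n / p^k⌋. For p = 19, n = 553, the terms are:
  ⌊553/19^1⌋ = ⌊553/19⌋ = 29
  ⌊553/19^2⌋ = ⌊553/361⌋ = 1
(the next term ⌊553/19^3⌋ = 0, terminating the sum). Summing: v_19(553!) = 29 + 1 = 30.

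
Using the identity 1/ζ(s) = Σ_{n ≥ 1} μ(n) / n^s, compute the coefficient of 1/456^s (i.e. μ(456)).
μ(456) = 0

Factor n = 456 = 2^3 · 3 · 19. μ(n) = 0 if any exponent ≥ 2 (not squarefree); otherwise μ(n) = (−1)^{ω(n)} where ω(n) is the number of distinct prime factors. Applying: μ(456) = 0.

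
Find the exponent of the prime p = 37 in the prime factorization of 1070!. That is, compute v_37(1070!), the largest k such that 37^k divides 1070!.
v_37(1070!) = 28

Legendre's formula: v_p(n!) = Σ_{k ≥ 1} ⌊n / p^k⌋. For p = 37, n = 1070, the terms are:
  ⌊1070/37^1⌋ = ⌊1070/37⌋ = 28
(the next term ⌊1070/37^2⌋ = 0, terminating the sum). Summing: v_37(1070!) = 28 = 28.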